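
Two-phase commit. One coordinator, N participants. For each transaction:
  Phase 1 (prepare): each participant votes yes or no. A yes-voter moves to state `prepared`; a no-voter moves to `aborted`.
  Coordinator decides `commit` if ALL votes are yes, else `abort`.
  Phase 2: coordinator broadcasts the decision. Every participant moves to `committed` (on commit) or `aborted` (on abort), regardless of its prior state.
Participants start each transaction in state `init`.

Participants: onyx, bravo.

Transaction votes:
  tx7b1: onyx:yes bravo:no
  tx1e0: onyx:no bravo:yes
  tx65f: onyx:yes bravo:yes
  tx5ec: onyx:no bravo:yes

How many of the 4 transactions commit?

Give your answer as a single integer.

Answer: 1

Derivation:
tx7b1: no from bravo -> abort (commits=0)
tx1e0: no from onyx -> abort (commits=0)
tx65f: all yes -> commit (commits=1)
tx5ec: no from onyx -> abort (commits=1)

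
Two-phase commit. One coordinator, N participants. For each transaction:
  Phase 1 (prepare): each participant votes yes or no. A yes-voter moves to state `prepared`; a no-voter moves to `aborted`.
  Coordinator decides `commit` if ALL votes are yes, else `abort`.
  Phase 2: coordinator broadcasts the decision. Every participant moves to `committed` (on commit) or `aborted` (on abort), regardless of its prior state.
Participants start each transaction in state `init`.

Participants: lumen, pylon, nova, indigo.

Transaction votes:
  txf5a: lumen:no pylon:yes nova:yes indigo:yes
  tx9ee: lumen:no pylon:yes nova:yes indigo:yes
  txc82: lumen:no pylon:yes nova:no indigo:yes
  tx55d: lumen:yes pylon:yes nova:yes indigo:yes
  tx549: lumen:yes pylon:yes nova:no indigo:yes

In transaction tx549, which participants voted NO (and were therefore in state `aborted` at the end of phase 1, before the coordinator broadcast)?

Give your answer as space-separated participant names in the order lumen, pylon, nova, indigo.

Answer: nova

Derivation:
Txn tx549 phase 1: lumen yes -> prepared; pylon yes -> prepared; nova no -> aborted; indigo yes -> prepared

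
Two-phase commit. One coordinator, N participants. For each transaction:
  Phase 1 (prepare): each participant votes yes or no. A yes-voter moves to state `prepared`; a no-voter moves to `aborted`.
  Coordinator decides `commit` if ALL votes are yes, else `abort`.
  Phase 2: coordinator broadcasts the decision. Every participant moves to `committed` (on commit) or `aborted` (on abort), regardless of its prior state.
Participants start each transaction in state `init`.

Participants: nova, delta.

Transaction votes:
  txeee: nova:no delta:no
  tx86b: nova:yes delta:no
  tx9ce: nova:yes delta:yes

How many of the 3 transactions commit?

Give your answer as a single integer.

Answer: 1

Derivation:
txeee: no from nova, delta -> abort (commits=0)
tx86b: no from delta -> abort (commits=0)
tx9ce: all yes -> commit (commits=1)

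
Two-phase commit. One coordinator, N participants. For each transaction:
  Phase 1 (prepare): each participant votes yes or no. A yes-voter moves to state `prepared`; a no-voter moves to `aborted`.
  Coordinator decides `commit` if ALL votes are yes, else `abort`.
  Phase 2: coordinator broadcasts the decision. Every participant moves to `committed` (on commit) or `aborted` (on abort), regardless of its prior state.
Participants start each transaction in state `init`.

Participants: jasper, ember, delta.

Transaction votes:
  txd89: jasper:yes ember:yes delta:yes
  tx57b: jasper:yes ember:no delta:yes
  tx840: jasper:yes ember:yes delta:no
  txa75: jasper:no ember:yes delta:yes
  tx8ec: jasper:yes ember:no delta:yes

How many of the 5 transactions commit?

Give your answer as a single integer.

txd89: all yes -> commit (commits=1)
tx57b: no from ember -> abort (commits=1)
tx840: no from delta -> abort (commits=1)
txa75: no from jasper -> abort (commits=1)
tx8ec: no from ember -> abort (commits=1)

Answer: 1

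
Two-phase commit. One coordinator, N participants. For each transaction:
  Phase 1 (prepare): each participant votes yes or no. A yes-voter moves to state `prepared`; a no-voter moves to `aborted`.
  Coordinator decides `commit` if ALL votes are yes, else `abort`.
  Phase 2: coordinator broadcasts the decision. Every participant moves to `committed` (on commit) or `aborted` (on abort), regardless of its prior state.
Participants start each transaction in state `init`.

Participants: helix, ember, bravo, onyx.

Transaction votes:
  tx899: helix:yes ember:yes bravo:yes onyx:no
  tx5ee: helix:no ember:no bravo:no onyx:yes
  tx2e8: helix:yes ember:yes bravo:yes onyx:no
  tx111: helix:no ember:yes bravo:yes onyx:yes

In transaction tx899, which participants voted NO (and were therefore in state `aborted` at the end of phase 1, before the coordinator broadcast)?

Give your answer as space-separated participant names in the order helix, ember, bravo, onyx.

Txn tx899 phase 1: helix yes -> prepared; ember yes -> prepared; bravo yes -> prepared; onyx no -> aborted

Answer: onyx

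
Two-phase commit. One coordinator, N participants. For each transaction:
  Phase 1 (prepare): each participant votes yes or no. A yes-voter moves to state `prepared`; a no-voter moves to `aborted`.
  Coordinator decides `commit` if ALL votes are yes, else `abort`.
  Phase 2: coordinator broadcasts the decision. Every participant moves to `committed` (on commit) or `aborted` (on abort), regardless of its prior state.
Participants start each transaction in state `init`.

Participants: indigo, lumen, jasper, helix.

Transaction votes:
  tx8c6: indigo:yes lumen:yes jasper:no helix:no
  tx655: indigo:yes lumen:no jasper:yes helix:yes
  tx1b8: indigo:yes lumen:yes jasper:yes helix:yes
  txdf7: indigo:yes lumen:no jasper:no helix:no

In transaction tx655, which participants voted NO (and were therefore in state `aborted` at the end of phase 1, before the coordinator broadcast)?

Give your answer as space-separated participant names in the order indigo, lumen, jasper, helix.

Txn tx655 phase 1: indigo yes -> prepared; lumen no -> aborted; jasper yes -> prepared; helix yes -> prepared

Answer: lumen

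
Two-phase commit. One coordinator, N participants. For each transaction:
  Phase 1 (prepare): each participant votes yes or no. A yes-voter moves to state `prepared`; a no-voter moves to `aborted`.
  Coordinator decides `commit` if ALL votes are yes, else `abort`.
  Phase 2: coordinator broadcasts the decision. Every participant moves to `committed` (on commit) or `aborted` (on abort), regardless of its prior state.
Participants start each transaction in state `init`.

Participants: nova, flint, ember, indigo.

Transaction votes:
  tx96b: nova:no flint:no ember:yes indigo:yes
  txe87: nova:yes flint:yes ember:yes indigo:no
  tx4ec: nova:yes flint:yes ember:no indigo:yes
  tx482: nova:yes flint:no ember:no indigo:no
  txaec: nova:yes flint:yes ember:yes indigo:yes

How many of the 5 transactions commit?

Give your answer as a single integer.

tx96b: no from nova, flint -> abort (commits=0)
txe87: no from indigo -> abort (commits=0)
tx4ec: no from ember -> abort (commits=0)
tx482: no from flint, ember, indigo -> abort (commits=0)
txaec: all yes -> commit (commits=1)

Answer: 1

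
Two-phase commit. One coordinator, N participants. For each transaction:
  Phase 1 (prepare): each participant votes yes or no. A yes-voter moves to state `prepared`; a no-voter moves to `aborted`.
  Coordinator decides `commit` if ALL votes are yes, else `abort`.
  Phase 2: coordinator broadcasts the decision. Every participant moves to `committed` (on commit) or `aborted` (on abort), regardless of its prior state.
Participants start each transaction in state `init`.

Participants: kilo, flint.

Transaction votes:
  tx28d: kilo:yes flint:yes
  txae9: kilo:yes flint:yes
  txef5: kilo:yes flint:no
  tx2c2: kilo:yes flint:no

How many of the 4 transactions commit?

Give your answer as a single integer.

tx28d: all yes -> commit (commits=1)
txae9: all yes -> commit (commits=2)
txef5: no from flint -> abort (commits=2)
tx2c2: no from flint -> abort (commits=2)

Answer: 2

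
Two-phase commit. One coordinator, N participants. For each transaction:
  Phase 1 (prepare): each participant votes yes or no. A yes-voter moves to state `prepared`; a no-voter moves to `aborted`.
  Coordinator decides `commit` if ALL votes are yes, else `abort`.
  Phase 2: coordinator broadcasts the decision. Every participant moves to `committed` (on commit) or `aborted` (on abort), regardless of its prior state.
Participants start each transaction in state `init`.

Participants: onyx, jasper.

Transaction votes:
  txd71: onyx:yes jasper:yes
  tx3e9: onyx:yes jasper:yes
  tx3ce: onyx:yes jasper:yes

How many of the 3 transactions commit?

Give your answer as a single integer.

Answer: 3

Derivation:
txd71: all yes -> commit (commits=1)
tx3e9: all yes -> commit (commits=2)
tx3ce: all yes -> commit (commits=3)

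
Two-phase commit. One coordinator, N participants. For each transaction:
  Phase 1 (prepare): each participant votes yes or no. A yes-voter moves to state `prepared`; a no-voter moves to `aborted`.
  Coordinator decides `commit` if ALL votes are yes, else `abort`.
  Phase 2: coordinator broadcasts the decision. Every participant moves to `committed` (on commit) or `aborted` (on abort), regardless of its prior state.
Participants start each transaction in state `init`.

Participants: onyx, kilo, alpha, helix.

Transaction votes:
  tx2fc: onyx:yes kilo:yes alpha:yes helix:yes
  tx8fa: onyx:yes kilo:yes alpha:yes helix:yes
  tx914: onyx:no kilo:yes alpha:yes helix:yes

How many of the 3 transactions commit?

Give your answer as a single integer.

tx2fc: all yes -> commit (commits=1)
tx8fa: all yes -> commit (commits=2)
tx914: no from onyx -> abort (commits=2)

Answer: 2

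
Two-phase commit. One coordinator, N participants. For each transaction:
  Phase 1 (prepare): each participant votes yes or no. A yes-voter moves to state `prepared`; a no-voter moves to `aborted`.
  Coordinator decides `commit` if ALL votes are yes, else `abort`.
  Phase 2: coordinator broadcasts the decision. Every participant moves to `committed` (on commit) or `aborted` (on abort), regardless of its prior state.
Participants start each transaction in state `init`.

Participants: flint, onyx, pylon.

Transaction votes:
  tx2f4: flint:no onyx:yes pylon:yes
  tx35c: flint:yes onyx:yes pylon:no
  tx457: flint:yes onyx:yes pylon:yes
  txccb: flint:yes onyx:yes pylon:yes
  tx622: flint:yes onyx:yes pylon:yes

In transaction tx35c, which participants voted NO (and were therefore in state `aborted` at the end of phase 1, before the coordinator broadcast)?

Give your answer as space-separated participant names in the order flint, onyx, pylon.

Answer: pylon

Derivation:
Txn tx35c phase 1: flint yes -> prepared; onyx yes -> prepared; pylon no -> aborted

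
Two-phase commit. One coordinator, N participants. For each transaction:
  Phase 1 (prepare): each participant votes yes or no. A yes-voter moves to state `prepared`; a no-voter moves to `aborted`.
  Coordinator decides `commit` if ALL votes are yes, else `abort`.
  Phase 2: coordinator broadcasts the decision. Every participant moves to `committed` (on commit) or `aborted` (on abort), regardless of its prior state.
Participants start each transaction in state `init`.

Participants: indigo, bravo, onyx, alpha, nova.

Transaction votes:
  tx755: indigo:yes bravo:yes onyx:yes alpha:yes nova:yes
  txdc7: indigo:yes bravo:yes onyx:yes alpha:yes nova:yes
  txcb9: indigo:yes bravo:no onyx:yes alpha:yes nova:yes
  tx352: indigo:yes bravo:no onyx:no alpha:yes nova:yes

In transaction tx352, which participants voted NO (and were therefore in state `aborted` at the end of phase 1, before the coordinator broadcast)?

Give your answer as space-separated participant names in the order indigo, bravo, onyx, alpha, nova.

Txn tx352 phase 1: indigo yes -> prepared; bravo no -> aborted; onyx no -> aborted; alpha yes -> prepared; nova yes -> prepared

Answer: bravo onyx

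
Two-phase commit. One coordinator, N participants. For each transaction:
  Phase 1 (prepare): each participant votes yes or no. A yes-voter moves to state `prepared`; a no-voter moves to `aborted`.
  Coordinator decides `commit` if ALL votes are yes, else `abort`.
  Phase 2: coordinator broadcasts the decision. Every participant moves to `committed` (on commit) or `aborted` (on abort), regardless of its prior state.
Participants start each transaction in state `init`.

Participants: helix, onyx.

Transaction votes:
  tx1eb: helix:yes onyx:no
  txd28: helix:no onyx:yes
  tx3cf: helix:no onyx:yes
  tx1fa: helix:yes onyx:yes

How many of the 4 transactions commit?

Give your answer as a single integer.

Answer: 1

Derivation:
tx1eb: no from onyx -> abort (commits=0)
txd28: no from helix -> abort (commits=0)
tx3cf: no from helix -> abort (commits=0)
tx1fa: all yes -> commit (commits=1)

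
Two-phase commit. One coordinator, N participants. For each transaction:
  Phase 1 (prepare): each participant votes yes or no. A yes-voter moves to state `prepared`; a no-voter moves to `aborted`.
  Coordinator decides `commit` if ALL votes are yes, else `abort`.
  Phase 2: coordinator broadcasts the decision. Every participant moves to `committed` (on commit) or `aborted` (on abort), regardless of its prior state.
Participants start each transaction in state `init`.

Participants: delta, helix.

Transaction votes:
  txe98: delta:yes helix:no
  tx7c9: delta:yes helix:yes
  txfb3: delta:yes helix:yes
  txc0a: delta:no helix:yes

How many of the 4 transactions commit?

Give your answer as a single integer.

txe98: no from helix -> abort (commits=0)
tx7c9: all yes -> commit (commits=1)
txfb3: all yes -> commit (commits=2)
txc0a: no from delta -> abort (commits=2)

Answer: 2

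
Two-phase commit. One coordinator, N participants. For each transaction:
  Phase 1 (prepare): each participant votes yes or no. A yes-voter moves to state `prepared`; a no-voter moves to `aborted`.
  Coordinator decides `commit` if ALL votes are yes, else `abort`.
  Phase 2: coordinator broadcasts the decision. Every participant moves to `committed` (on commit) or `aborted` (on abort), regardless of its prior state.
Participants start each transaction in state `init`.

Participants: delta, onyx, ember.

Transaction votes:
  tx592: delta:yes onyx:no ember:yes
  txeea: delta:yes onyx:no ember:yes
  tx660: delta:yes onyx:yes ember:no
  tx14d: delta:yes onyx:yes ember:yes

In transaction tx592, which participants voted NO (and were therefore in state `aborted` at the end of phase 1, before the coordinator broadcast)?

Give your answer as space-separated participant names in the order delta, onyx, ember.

Txn tx592 phase 1: delta yes -> prepared; onyx no -> aborted; ember yes -> prepared

Answer: onyx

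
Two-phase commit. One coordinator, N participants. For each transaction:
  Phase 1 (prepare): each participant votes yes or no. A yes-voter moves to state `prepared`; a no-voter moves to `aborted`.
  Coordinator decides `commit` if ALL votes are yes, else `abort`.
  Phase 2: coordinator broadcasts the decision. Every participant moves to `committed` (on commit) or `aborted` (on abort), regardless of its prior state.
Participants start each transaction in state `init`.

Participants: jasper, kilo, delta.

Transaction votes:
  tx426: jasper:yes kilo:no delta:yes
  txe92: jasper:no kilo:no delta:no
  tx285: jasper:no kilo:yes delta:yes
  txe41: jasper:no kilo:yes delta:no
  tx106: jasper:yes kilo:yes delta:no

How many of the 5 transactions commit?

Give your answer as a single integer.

tx426: no from kilo -> abort (commits=0)
txe92: no from jasper, kilo, delta -> abort (commits=0)
tx285: no from jasper -> abort (commits=0)
txe41: no from jasper, delta -> abort (commits=0)
tx106: no from delta -> abort (commits=0)

Answer: 0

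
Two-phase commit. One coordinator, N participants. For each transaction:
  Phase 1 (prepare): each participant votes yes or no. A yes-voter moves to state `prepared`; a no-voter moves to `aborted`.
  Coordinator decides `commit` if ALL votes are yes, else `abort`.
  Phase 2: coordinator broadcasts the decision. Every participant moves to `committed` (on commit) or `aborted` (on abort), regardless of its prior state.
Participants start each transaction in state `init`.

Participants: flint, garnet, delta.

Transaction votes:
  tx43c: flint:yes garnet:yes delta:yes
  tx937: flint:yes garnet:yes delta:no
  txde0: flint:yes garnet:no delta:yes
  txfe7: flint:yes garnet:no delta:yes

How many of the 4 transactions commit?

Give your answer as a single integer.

tx43c: all yes -> commit (commits=1)
tx937: no from delta -> abort (commits=1)
txde0: no from garnet -> abort (commits=1)
txfe7: no from garnet -> abort (commits=1)

Answer: 1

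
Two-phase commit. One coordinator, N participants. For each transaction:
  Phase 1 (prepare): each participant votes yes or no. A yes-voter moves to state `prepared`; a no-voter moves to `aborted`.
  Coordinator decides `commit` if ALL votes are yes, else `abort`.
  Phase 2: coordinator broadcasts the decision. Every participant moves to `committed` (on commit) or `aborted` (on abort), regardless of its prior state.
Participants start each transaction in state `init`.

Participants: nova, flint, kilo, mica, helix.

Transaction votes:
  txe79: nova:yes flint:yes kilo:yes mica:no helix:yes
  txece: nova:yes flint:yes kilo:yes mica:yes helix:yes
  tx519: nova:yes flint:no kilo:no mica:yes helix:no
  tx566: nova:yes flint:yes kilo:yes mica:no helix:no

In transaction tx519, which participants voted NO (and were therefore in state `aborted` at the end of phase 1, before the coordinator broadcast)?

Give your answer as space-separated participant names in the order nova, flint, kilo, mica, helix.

Txn tx519 phase 1: nova yes -> prepared; flint no -> aborted; kilo no -> aborted; mica yes -> prepared; helix no -> aborted

Answer: flint kilo helix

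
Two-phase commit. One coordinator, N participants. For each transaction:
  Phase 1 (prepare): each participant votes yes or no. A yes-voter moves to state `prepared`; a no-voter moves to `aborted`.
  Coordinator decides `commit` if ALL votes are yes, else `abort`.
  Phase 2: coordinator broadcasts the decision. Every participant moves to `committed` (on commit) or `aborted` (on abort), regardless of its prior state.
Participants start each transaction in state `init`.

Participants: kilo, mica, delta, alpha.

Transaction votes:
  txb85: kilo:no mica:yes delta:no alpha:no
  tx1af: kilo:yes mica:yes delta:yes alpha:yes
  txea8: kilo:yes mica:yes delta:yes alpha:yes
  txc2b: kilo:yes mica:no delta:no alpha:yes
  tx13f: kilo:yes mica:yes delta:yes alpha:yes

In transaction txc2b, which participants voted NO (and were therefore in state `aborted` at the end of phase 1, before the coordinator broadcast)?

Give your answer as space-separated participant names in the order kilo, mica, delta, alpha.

Answer: mica delta

Derivation:
Txn txc2b phase 1: kilo yes -> prepared; mica no -> aborted; delta no -> aborted; alpha yes -> prepared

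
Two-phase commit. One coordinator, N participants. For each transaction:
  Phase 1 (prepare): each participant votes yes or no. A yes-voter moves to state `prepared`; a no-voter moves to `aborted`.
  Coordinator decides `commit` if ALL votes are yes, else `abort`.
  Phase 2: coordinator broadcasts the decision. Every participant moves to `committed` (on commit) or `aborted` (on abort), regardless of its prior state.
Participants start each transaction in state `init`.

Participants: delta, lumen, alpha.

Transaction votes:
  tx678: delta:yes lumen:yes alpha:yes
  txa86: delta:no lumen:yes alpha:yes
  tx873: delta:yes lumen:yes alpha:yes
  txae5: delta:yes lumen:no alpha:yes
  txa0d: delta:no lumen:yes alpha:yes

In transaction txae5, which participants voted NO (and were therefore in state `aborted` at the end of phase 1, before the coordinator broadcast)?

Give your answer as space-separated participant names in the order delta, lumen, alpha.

Txn txae5 phase 1: delta yes -> prepared; lumen no -> aborted; alpha yes -> prepared

Answer: lumen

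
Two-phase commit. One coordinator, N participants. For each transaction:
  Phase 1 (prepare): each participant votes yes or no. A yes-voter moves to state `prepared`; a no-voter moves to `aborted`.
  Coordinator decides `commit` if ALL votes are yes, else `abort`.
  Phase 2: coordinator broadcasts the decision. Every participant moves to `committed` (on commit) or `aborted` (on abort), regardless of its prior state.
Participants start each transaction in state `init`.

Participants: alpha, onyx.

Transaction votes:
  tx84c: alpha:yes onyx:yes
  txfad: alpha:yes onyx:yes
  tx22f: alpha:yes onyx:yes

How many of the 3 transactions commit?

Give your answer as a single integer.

tx84c: all yes -> commit (commits=1)
txfad: all yes -> commit (commits=2)
tx22f: all yes -> commit (commits=3)

Answer: 3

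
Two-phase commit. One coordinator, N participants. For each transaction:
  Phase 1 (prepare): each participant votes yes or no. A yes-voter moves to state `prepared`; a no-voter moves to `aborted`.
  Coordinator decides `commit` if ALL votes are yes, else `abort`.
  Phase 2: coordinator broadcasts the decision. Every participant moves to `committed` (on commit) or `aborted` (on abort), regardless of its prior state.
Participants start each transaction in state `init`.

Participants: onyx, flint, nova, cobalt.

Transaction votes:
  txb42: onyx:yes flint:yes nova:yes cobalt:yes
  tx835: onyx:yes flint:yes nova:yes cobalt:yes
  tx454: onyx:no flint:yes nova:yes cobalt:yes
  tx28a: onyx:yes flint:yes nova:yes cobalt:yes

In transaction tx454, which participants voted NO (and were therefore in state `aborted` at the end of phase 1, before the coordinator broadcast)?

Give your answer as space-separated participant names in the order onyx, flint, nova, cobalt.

Txn tx454 phase 1: onyx no -> aborted; flint yes -> prepared; nova yes -> prepared; cobalt yes -> prepared

Answer: onyx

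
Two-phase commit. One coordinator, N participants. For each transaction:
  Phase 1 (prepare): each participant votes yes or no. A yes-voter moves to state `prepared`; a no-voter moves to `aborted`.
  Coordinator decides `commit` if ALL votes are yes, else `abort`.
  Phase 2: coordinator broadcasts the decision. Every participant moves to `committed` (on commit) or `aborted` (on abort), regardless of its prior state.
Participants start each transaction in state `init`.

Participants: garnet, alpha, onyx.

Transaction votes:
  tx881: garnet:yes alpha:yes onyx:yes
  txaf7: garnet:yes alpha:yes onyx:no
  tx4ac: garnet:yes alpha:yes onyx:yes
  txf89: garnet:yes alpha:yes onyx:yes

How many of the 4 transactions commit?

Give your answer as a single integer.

tx881: all yes -> commit (commits=1)
txaf7: no from onyx -> abort (commits=1)
tx4ac: all yes -> commit (commits=2)
txf89: all yes -> commit (commits=3)

Answer: 3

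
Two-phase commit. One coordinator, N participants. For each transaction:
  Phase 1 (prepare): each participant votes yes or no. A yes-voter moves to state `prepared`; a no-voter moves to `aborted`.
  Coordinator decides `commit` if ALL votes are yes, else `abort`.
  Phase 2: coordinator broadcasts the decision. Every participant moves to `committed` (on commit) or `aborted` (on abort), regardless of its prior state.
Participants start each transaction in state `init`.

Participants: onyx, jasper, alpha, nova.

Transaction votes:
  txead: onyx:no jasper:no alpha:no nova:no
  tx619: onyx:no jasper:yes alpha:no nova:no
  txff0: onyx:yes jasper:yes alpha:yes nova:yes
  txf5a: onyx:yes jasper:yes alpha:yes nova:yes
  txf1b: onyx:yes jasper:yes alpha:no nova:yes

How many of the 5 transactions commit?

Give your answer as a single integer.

Answer: 2

Derivation:
txead: no from onyx, jasper, alpha, nova -> abort (commits=0)
tx619: no from onyx, alpha, nova -> abort (commits=0)
txff0: all yes -> commit (commits=1)
txf5a: all yes -> commit (commits=2)
txf1b: no from alpha -> abort (commits=2)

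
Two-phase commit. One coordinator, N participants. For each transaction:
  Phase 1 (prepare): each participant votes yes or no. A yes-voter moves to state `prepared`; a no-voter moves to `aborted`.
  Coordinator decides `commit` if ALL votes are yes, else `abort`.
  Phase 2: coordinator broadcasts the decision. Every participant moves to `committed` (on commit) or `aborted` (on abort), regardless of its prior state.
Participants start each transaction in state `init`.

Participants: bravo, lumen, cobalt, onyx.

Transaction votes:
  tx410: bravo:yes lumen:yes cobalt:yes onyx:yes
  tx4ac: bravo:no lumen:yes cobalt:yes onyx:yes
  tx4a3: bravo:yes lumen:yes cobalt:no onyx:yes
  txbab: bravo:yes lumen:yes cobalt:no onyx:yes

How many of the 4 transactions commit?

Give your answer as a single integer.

tx410: all yes -> commit (commits=1)
tx4ac: no from bravo -> abort (commits=1)
tx4a3: no from cobalt -> abort (commits=1)
txbab: no from cobalt -> abort (commits=1)

Answer: 1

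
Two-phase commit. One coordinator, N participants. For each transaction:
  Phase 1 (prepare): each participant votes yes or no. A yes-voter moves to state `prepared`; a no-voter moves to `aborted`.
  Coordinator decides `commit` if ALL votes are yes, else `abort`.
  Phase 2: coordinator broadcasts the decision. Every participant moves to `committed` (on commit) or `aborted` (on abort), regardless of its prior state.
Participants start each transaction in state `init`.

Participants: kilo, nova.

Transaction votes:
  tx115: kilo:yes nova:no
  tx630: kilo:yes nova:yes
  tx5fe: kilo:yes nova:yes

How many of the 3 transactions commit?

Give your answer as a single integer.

tx115: no from nova -> abort (commits=0)
tx630: all yes -> commit (commits=1)
tx5fe: all yes -> commit (commits=2)

Answer: 2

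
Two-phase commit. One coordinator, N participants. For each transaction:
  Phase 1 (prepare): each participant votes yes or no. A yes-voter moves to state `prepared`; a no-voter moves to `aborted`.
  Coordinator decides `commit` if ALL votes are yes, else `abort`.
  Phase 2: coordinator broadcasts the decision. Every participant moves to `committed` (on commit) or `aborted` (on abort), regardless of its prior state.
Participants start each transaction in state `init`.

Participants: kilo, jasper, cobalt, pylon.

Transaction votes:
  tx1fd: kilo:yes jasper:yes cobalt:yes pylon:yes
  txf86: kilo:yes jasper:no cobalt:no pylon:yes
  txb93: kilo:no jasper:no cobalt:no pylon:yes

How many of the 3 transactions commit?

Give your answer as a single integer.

Answer: 1

Derivation:
tx1fd: all yes -> commit (commits=1)
txf86: no from jasper, cobalt -> abort (commits=1)
txb93: no from kilo, jasper, cobalt -> abort (commits=1)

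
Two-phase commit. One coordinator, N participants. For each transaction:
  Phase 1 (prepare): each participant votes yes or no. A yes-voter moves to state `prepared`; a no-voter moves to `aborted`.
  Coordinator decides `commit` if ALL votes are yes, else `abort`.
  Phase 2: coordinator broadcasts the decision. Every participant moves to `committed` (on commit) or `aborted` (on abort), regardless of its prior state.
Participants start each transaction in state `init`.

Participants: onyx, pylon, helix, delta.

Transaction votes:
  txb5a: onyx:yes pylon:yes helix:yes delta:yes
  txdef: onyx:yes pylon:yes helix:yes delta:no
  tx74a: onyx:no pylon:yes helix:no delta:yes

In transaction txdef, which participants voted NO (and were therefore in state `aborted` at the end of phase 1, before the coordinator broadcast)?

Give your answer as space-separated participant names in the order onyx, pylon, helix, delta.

Txn txdef phase 1: onyx yes -> prepared; pylon yes -> prepared; helix yes -> prepared; delta no -> aborted

Answer: delta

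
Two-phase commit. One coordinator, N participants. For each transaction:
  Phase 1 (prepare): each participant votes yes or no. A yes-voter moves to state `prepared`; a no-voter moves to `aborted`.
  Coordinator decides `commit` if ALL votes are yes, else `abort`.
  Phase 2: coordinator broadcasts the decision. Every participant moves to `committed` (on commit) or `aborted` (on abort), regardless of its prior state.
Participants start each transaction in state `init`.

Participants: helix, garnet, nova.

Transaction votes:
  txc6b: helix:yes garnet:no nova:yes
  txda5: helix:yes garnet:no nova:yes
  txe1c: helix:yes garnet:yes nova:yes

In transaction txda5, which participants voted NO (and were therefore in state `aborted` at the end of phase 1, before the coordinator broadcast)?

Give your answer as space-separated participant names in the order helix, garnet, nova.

Answer: garnet

Derivation:
Txn txda5 phase 1: helix yes -> prepared; garnet no -> aborted; nova yes -> prepared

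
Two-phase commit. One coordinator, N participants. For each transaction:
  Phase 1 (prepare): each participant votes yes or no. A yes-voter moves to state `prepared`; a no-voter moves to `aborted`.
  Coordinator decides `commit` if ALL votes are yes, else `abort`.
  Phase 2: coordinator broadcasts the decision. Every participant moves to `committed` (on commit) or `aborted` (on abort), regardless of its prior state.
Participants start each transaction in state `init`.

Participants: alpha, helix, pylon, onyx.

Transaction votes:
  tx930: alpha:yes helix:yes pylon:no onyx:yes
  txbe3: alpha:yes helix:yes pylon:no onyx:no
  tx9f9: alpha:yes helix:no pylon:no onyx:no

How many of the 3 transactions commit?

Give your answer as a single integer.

Answer: 0

Derivation:
tx930: no from pylon -> abort (commits=0)
txbe3: no from pylon, onyx -> abort (commits=0)
tx9f9: no from helix, pylon, onyx -> abort (commits=0)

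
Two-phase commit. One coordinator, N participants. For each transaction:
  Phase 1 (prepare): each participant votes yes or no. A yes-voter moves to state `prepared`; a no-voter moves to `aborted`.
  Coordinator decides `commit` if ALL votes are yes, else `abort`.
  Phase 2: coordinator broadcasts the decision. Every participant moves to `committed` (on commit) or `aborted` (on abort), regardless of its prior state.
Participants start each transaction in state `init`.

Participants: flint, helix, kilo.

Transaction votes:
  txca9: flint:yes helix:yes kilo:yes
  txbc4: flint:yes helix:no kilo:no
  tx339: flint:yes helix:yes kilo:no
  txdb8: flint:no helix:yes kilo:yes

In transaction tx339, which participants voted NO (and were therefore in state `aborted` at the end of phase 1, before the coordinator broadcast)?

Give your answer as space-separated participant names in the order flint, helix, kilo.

Txn tx339 phase 1: flint yes -> prepared; helix yes -> prepared; kilo no -> aborted

Answer: kilo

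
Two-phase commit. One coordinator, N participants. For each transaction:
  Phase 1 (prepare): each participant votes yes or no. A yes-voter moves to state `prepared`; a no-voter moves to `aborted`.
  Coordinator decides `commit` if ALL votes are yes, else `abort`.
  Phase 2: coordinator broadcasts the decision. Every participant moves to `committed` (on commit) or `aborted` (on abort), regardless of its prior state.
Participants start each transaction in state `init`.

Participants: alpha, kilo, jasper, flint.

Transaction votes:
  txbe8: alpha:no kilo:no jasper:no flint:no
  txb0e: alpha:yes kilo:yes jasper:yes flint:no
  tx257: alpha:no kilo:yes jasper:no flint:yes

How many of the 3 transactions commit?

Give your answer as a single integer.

Answer: 0

Derivation:
txbe8: no from alpha, kilo, jasper, flint -> abort (commits=0)
txb0e: no from flint -> abort (commits=0)
tx257: no from alpha, jasper -> abort (commits=0)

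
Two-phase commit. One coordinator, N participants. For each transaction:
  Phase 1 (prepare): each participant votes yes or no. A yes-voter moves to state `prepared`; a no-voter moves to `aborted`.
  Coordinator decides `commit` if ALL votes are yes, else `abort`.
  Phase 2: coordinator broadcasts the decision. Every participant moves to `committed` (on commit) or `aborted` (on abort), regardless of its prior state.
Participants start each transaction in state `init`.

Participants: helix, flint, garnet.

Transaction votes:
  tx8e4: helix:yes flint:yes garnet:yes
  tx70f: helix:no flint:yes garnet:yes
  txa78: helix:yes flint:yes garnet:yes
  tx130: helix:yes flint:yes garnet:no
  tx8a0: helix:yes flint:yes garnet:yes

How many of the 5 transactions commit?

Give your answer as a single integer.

Answer: 3

Derivation:
tx8e4: all yes -> commit (commits=1)
tx70f: no from helix -> abort (commits=1)
txa78: all yes -> commit (commits=2)
tx130: no from garnet -> abort (commits=2)
tx8a0: all yes -> commit (commits=3)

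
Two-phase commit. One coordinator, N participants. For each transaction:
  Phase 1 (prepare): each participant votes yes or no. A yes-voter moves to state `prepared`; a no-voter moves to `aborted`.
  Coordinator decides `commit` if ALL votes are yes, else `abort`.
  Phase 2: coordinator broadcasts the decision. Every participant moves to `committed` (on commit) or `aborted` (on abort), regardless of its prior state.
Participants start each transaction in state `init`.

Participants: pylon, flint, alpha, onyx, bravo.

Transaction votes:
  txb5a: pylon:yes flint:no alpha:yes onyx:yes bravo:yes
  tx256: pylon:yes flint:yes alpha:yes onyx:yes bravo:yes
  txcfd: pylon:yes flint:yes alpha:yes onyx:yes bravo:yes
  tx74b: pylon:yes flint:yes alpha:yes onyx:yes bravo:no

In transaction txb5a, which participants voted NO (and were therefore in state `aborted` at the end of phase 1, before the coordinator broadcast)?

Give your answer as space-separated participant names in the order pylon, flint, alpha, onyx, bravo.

Txn txb5a phase 1: pylon yes -> prepared; flint no -> aborted; alpha yes -> prepared; onyx yes -> prepared; bravo yes -> prepared

Answer: flint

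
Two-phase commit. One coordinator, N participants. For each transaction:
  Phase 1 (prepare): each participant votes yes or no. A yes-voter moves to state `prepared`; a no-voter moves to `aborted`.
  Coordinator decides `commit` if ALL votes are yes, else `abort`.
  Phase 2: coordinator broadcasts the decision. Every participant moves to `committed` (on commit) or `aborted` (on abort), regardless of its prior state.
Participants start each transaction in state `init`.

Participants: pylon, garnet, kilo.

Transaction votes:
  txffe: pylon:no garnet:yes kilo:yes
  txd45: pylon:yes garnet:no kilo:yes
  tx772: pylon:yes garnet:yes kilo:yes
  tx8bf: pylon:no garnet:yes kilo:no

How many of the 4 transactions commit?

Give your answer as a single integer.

txffe: no from pylon -> abort (commits=0)
txd45: no from garnet -> abort (commits=0)
tx772: all yes -> commit (commits=1)
tx8bf: no from pylon, kilo -> abort (commits=1)

Answer: 1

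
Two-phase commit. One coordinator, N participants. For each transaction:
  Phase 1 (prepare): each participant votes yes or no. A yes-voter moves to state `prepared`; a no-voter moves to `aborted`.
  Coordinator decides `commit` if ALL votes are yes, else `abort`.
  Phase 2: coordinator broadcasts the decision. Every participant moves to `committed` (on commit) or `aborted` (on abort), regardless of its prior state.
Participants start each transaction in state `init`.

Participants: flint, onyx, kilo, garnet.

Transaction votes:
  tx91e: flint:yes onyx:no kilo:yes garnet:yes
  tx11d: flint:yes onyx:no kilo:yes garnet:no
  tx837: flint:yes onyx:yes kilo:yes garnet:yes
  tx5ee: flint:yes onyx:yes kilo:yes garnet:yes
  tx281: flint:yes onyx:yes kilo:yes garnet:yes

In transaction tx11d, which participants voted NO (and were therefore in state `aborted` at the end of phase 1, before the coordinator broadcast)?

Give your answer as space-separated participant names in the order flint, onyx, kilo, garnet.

Txn tx11d phase 1: flint yes -> prepared; onyx no -> aborted; kilo yes -> prepared; garnet no -> aborted

Answer: onyx garnet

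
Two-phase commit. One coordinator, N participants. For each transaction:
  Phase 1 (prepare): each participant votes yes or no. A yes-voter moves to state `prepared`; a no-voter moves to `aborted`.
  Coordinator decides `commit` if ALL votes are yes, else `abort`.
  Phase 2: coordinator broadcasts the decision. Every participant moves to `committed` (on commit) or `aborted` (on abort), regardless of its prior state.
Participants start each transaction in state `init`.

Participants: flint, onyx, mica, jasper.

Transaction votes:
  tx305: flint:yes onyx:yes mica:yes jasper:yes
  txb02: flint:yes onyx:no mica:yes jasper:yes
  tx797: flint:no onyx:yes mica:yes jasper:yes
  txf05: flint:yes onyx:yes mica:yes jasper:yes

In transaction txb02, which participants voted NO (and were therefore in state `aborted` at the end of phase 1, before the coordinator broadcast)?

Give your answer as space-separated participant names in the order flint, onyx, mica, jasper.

Txn txb02 phase 1: flint yes -> prepared; onyx no -> aborted; mica yes -> prepared; jasper yes -> prepared

Answer: onyx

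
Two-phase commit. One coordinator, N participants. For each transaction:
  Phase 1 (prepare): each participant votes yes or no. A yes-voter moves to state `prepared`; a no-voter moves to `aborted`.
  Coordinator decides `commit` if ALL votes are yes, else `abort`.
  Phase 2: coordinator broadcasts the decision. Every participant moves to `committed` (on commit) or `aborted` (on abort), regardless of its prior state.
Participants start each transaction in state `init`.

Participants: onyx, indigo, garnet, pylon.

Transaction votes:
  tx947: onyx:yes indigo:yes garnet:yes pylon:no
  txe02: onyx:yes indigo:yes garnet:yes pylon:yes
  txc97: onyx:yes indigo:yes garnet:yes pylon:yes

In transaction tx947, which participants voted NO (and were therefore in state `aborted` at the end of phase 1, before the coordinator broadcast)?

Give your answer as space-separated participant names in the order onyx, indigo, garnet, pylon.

Txn tx947 phase 1: onyx yes -> prepared; indigo yes -> prepared; garnet yes -> prepared; pylon no -> aborted

Answer: pylon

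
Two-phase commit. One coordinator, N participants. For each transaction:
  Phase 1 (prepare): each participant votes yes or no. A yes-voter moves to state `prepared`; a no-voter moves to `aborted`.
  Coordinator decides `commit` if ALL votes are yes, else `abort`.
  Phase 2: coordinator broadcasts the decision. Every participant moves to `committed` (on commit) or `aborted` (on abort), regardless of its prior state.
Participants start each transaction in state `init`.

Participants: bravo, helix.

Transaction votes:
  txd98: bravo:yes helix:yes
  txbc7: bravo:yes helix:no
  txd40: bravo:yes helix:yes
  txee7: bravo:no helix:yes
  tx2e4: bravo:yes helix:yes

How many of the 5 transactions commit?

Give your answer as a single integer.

Answer: 3

Derivation:
txd98: all yes -> commit (commits=1)
txbc7: no from helix -> abort (commits=1)
txd40: all yes -> commit (commits=2)
txee7: no from bravo -> abort (commits=2)
tx2e4: all yes -> commit (commits=3)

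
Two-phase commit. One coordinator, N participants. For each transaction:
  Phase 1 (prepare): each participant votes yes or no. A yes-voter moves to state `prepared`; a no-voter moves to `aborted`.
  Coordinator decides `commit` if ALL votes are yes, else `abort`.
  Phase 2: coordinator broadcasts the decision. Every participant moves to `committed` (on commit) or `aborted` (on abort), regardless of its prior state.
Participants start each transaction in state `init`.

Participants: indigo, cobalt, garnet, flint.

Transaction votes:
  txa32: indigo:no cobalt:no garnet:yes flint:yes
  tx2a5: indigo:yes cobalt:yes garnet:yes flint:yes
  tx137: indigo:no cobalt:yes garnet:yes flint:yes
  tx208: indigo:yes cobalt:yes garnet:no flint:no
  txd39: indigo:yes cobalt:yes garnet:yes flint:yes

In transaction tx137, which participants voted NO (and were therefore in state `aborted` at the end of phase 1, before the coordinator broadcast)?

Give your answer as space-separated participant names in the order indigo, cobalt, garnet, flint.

Txn tx137 phase 1: indigo no -> aborted; cobalt yes -> prepared; garnet yes -> prepared; flint yes -> prepared

Answer: indigo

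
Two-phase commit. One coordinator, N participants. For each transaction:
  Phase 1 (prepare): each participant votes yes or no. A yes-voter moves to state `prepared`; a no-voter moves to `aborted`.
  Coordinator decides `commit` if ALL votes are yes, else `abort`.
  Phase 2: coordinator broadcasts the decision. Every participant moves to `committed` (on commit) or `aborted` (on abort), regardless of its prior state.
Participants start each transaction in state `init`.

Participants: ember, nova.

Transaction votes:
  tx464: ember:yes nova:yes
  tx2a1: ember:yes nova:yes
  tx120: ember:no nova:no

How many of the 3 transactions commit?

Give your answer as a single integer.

tx464: all yes -> commit (commits=1)
tx2a1: all yes -> commit (commits=2)
tx120: no from ember, nova -> abort (commits=2)

Answer: 2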